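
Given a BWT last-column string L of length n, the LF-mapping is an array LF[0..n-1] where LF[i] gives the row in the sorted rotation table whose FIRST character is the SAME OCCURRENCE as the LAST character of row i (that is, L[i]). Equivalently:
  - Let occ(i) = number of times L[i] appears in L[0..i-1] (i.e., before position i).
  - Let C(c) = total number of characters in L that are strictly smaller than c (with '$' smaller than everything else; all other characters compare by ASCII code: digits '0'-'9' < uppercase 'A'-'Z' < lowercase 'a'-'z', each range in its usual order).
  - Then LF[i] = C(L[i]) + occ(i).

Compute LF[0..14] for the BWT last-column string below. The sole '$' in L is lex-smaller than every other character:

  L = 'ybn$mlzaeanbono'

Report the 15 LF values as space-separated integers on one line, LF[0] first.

Char counts: '$':1, 'a':2, 'b':2, 'e':1, 'l':1, 'm':1, 'n':3, 'o':2, 'y':1, 'z':1
C (first-col start): C('$')=0, C('a')=1, C('b')=3, C('e')=5, C('l')=6, C('m')=7, C('n')=8, C('o')=11, C('y')=13, C('z')=14
L[0]='y': occ=0, LF[0]=C('y')+0=13+0=13
L[1]='b': occ=0, LF[1]=C('b')+0=3+0=3
L[2]='n': occ=0, LF[2]=C('n')+0=8+0=8
L[3]='$': occ=0, LF[3]=C('$')+0=0+0=0
L[4]='m': occ=0, LF[4]=C('m')+0=7+0=7
L[5]='l': occ=0, LF[5]=C('l')+0=6+0=6
L[6]='z': occ=0, LF[6]=C('z')+0=14+0=14
L[7]='a': occ=0, LF[7]=C('a')+0=1+0=1
L[8]='e': occ=0, LF[8]=C('e')+0=5+0=5
L[9]='a': occ=1, LF[9]=C('a')+1=1+1=2
L[10]='n': occ=1, LF[10]=C('n')+1=8+1=9
L[11]='b': occ=1, LF[11]=C('b')+1=3+1=4
L[12]='o': occ=0, LF[12]=C('o')+0=11+0=11
L[13]='n': occ=2, LF[13]=C('n')+2=8+2=10
L[14]='o': occ=1, LF[14]=C('o')+1=11+1=12

Answer: 13 3 8 0 7 6 14 1 5 2 9 4 11 10 12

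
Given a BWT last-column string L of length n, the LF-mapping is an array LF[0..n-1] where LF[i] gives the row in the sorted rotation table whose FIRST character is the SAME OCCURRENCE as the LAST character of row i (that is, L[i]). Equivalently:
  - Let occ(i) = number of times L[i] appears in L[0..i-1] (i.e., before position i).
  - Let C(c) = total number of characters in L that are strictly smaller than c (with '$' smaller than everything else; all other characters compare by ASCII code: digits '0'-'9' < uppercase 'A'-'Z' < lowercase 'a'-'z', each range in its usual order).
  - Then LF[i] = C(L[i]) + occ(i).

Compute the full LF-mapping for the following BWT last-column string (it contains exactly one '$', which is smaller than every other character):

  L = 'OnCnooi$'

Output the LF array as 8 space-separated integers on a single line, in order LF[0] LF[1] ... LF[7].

Answer: 2 4 1 5 6 7 3 0

Derivation:
Char counts: '$':1, 'C':1, 'O':1, 'i':1, 'n':2, 'o':2
C (first-col start): C('$')=0, C('C')=1, C('O')=2, C('i')=3, C('n')=4, C('o')=6
L[0]='O': occ=0, LF[0]=C('O')+0=2+0=2
L[1]='n': occ=0, LF[1]=C('n')+0=4+0=4
L[2]='C': occ=0, LF[2]=C('C')+0=1+0=1
L[3]='n': occ=1, LF[3]=C('n')+1=4+1=5
L[4]='o': occ=0, LF[4]=C('o')+0=6+0=6
L[5]='o': occ=1, LF[5]=C('o')+1=6+1=7
L[6]='i': occ=0, LF[6]=C('i')+0=3+0=3
L[7]='$': occ=0, LF[7]=C('$')+0=0+0=0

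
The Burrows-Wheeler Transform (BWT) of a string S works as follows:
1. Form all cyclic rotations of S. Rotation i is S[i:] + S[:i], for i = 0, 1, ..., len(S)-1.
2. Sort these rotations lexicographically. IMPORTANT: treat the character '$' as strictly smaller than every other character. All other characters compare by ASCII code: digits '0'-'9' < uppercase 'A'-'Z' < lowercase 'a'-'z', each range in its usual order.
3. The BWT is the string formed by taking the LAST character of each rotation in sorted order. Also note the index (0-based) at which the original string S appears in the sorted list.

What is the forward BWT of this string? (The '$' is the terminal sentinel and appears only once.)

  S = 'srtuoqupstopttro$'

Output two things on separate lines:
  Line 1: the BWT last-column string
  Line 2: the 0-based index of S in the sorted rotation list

All 17 rotations (rotation i = S[i:]+S[:i]):
  rot[0] = srtuoqupstopttro$
  rot[1] = rtuoqupstopttro$s
  rot[2] = tuoqupstopttro$sr
  rot[3] = uoqupstopttro$srt
  rot[4] = oqupstopttro$srtu
  rot[5] = qupstopttro$srtuo
  rot[6] = upstopttro$srtuoq
  rot[7] = pstopttro$srtuoqu
  rot[8] = stopttro$srtuoqup
  rot[9] = topttro$srtuoqups
  rot[10] = opttro$srtuoqupst
  rot[11] = pttro$srtuoqupsto
  rot[12] = ttro$srtuoqupstop
  rot[13] = tro$srtuoqupstopt
  rot[14] = ro$srtuoqupstoptt
  rot[15] = o$srtuoqupstopttr
  rot[16] = $srtuoqupstopttro
Sorted (with $ < everything):
  sorted[0] = $srtuoqupstopttro  (last char: 'o')
  sorted[1] = o$srtuoqupstopttr  (last char: 'r')
  sorted[2] = opttro$srtuoqupst  (last char: 't')
  sorted[3] = oqupstopttro$srtu  (last char: 'u')
  sorted[4] = pstopttro$srtuoqu  (last char: 'u')
  sorted[5] = pttro$srtuoqupsto  (last char: 'o')
  sorted[6] = qupstopttro$srtuo  (last char: 'o')
  sorted[7] = ro$srtuoqupstoptt  (last char: 't')
  sorted[8] = rtuoqupstopttro$s  (last char: 's')
  sorted[9] = srtuoqupstopttro$  (last char: '$')
  sorted[10] = stopttro$srtuoqup  (last char: 'p')
  sorted[11] = topttro$srtuoqups  (last char: 's')
  sorted[12] = tro$srtuoqupstopt  (last char: 't')
  sorted[13] = ttro$srtuoqupstop  (last char: 'p')
  sorted[14] = tuoqupstopttro$sr  (last char: 'r')
  sorted[15] = uoqupstopttro$srt  (last char: 't')
  sorted[16] = upstopttro$srtuoq  (last char: 'q')
Last column: ortuuoots$pstprtq
Original string S is at sorted index 9

Answer: ortuuoots$pstprtq
9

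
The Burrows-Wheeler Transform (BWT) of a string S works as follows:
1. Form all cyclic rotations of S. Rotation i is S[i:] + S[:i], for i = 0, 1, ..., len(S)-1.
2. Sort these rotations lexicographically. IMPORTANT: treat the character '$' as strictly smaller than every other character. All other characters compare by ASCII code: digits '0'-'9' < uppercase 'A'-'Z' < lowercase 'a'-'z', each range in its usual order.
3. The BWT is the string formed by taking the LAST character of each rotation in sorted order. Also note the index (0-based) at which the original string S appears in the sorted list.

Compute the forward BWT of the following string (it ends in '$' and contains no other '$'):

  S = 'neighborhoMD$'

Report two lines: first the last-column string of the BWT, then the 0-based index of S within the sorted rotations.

Answer: DMohnigre$hbo
9

Derivation:
All 13 rotations (rotation i = S[i:]+S[:i]):
  rot[0] = neighborhoMD$
  rot[1] = eighborhoMD$n
  rot[2] = ighborhoMD$ne
  rot[3] = ghborhoMD$nei
  rot[4] = hborhoMD$neig
  rot[5] = borhoMD$neigh
  rot[6] = orhoMD$neighb
  rot[7] = rhoMD$neighbo
  rot[8] = hoMD$neighbor
  rot[9] = oMD$neighborh
  rot[10] = MD$neighborho
  rot[11] = D$neighborhoM
  rot[12] = $neighborhoMD
Sorted (with $ < everything):
  sorted[0] = $neighborhoMD  (last char: 'D')
  sorted[1] = D$neighborhoM  (last char: 'M')
  sorted[2] = MD$neighborho  (last char: 'o')
  sorted[3] = borhoMD$neigh  (last char: 'h')
  sorted[4] = eighborhoMD$n  (last char: 'n')
  sorted[5] = ghborhoMD$nei  (last char: 'i')
  sorted[6] = hborhoMD$neig  (last char: 'g')
  sorted[7] = hoMD$neighbor  (last char: 'r')
  sorted[8] = ighborhoMD$ne  (last char: 'e')
  sorted[9] = neighborhoMD$  (last char: '$')
  sorted[10] = oMD$neighborh  (last char: 'h')
  sorted[11] = orhoMD$neighb  (last char: 'b')
  sorted[12] = rhoMD$neighbo  (last char: 'o')
Last column: DMohnigre$hbo
Original string S is at sorted index 9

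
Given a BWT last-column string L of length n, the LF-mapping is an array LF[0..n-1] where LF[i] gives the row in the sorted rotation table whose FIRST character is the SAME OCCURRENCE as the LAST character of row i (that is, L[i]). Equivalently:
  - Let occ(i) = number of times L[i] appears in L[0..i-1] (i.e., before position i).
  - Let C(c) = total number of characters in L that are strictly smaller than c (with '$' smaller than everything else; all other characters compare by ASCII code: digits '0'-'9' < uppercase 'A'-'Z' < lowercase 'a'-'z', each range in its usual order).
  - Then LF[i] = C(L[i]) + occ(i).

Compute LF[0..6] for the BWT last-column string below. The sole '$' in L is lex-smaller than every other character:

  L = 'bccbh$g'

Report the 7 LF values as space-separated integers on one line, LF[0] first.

Char counts: '$':1, 'b':2, 'c':2, 'g':1, 'h':1
C (first-col start): C('$')=0, C('b')=1, C('c')=3, C('g')=5, C('h')=6
L[0]='b': occ=0, LF[0]=C('b')+0=1+0=1
L[1]='c': occ=0, LF[1]=C('c')+0=3+0=3
L[2]='c': occ=1, LF[2]=C('c')+1=3+1=4
L[3]='b': occ=1, LF[3]=C('b')+1=1+1=2
L[4]='h': occ=0, LF[4]=C('h')+0=6+0=6
L[5]='$': occ=0, LF[5]=C('$')+0=0+0=0
L[6]='g': occ=0, LF[6]=C('g')+0=5+0=5

Answer: 1 3 4 2 6 0 5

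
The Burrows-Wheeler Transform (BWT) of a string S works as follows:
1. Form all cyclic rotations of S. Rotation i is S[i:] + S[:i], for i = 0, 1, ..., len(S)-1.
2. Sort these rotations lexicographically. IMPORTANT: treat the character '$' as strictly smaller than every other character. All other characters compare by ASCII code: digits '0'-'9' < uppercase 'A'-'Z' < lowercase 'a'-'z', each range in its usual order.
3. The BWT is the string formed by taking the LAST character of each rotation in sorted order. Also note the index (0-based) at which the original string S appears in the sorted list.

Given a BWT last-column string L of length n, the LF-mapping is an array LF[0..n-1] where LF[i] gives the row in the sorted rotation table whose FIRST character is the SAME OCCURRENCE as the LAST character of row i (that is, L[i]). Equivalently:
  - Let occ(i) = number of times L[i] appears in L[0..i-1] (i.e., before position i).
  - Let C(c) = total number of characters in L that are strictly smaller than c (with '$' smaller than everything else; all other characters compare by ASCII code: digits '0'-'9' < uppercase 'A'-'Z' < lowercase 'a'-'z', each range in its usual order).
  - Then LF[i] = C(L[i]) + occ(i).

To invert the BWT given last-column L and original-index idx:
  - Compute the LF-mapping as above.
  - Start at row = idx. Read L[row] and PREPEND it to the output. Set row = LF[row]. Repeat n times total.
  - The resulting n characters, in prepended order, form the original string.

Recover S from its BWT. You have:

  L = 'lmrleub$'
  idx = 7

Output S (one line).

Answer: umbrell$

Derivation:
LF mapping: 3 5 6 4 2 7 1 0
Walk LF starting at row 7, prepending L[row]:
  step 1: row=7, L[7]='$', prepend. Next row=LF[7]=0
  step 2: row=0, L[0]='l', prepend. Next row=LF[0]=3
  step 3: row=3, L[3]='l', prepend. Next row=LF[3]=4
  step 4: row=4, L[4]='e', prepend. Next row=LF[4]=2
  step 5: row=2, L[2]='r', prepend. Next row=LF[2]=6
  step 6: row=6, L[6]='b', prepend. Next row=LF[6]=1
  step 7: row=1, L[1]='m', prepend. Next row=LF[1]=5
  step 8: row=5, L[5]='u', prepend. Next row=LF[5]=7
Reversed output: umbrell$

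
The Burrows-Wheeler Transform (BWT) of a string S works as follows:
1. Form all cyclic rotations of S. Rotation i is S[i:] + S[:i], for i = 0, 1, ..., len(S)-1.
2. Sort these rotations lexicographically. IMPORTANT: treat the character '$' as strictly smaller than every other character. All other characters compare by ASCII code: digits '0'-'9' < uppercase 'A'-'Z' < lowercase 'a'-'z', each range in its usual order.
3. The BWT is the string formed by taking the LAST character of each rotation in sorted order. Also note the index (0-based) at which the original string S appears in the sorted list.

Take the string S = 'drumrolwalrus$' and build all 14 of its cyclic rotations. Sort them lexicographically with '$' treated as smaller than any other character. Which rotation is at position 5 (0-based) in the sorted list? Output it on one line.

All 14 rotations (rotation i = S[i:]+S[:i]):
  rot[0] = drumrolwalrus$
  rot[1] = rumrolwalrus$d
  rot[2] = umrolwalrus$dr
  rot[3] = mrolwalrus$dru
  rot[4] = rolwalrus$drum
  rot[5] = olwalrus$drumr
  rot[6] = lwalrus$drumro
  rot[7] = walrus$drumrol
  rot[8] = alrus$drumrolw
  rot[9] = lrus$drumrolwa
  rot[10] = rus$drumrolwal
  rot[11] = us$drumrolwalr
  rot[12] = s$drumrolwalru
  rot[13] = $drumrolwalrus
Sorted (with $ < everything):
  sorted[0] = $drumrolwalrus
  sorted[1] = alrus$drumrolw
  sorted[2] = drumrolwalrus$
  sorted[3] = lrus$drumrolwa
  sorted[4] = lwalrus$drumro
  sorted[5] = mrolwalrus$dru
  sorted[6] = olwalrus$drumr
  sorted[7] = rolwalrus$drum
  sorted[8] = rumrolwalrus$d
  sorted[9] = rus$drumrolwal
  sorted[10] = s$drumrolwalru
  sorted[11] = umrolwalrus$dr
  sorted[12] = us$drumrolwalr
  sorted[13] = walrus$drumrol
sorted[5] = mrolwalrus$dru

Answer: mrolwalrus$dru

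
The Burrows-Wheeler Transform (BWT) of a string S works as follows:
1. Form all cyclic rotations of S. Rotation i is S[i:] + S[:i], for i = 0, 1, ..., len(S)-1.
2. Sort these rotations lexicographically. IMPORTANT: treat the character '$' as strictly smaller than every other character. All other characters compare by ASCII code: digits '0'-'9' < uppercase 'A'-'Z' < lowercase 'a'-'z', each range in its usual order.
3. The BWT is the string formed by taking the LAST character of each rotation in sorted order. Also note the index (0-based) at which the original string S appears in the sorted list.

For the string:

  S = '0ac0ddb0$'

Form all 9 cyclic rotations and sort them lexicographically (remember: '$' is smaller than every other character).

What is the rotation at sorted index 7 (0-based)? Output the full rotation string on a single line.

All 9 rotations (rotation i = S[i:]+S[:i]):
  rot[0] = 0ac0ddb0$
  rot[1] = ac0ddb0$0
  rot[2] = c0ddb0$0a
  rot[3] = 0ddb0$0ac
  rot[4] = ddb0$0ac0
  rot[5] = db0$0ac0d
  rot[6] = b0$0ac0dd
  rot[7] = 0$0ac0ddb
  rot[8] = $0ac0ddb0
Sorted (with $ < everything):
  sorted[0] = $0ac0ddb0
  sorted[1] = 0$0ac0ddb
  sorted[2] = 0ac0ddb0$
  sorted[3] = 0ddb0$0ac
  sorted[4] = ac0ddb0$0
  sorted[5] = b0$0ac0dd
  sorted[6] = c0ddb0$0a
  sorted[7] = db0$0ac0d
  sorted[8] = ddb0$0ac0
sorted[7] = db0$0ac0d

Answer: db0$0ac0d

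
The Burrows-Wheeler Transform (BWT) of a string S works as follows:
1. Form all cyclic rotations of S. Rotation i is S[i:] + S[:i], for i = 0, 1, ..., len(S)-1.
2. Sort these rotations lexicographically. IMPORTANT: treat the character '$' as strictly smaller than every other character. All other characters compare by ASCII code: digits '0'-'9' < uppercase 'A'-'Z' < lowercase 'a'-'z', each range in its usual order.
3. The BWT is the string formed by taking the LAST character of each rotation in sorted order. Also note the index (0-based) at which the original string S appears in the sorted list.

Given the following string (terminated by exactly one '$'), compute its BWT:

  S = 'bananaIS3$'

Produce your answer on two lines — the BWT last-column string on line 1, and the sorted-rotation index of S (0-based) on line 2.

All 10 rotations (rotation i = S[i:]+S[:i]):
  rot[0] = bananaIS3$
  rot[1] = ananaIS3$b
  rot[2] = nanaIS3$ba
  rot[3] = anaIS3$ban
  rot[4] = naIS3$bana
  rot[5] = aIS3$banan
  rot[6] = IS3$banana
  rot[7] = S3$bananaI
  rot[8] = 3$bananaIS
  rot[9] = $bananaIS3
Sorted (with $ < everything):
  sorted[0] = $bananaIS3  (last char: '3')
  sorted[1] = 3$bananaIS  (last char: 'S')
  sorted[2] = IS3$banana  (last char: 'a')
  sorted[3] = S3$bananaI  (last char: 'I')
  sorted[4] = aIS3$banan  (last char: 'n')
  sorted[5] = anaIS3$ban  (last char: 'n')
  sorted[6] = ananaIS3$b  (last char: 'b')
  sorted[7] = bananaIS3$  (last char: '$')
  sorted[8] = naIS3$bana  (last char: 'a')
  sorted[9] = nanaIS3$ba  (last char: 'a')
Last column: 3SaInnb$aa
Original string S is at sorted index 7

Answer: 3SaInnb$aa
7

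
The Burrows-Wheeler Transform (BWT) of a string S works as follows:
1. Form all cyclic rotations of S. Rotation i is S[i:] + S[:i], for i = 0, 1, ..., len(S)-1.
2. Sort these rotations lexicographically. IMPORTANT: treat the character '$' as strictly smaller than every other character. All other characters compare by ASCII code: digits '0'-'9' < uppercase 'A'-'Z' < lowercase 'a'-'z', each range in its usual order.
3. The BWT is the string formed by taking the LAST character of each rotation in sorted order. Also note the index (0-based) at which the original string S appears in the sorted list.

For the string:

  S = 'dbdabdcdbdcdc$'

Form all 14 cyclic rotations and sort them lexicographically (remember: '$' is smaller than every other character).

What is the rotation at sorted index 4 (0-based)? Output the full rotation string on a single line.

Answer: bdcdc$dbdabdcd

Derivation:
All 14 rotations (rotation i = S[i:]+S[:i]):
  rot[0] = dbdabdcdbdcdc$
  rot[1] = bdabdcdbdcdc$d
  rot[2] = dabdcdbdcdc$db
  rot[3] = abdcdbdcdc$dbd
  rot[4] = bdcdbdcdc$dbda
  rot[5] = dcdbdcdc$dbdab
  rot[6] = cdbdcdc$dbdabd
  rot[7] = dbdcdc$dbdabdc
  rot[8] = bdcdc$dbdabdcd
  rot[9] = dcdc$dbdabdcdb
  rot[10] = cdc$dbdabdcdbd
  rot[11] = dc$dbdabdcdbdc
  rot[12] = c$dbdabdcdbdcd
  rot[13] = $dbdabdcdbdcdc
Sorted (with $ < everything):
  sorted[0] = $dbdabdcdbdcdc
  sorted[1] = abdcdbdcdc$dbd
  sorted[2] = bdabdcdbdcdc$d
  sorted[3] = bdcdbdcdc$dbda
  sorted[4] = bdcdc$dbdabdcd
  sorted[5] = c$dbdabdcdbdcd
  sorted[6] = cdbdcdc$dbdabd
  sorted[7] = cdc$dbdabdcdbd
  sorted[8] = dabdcdbdcdc$db
  sorted[9] = dbdabdcdbdcdc$
  sorted[10] = dbdcdc$dbdabdc
  sorted[11] = dc$dbdabdcdbdc
  sorted[12] = dcdbdcdc$dbdab
  sorted[13] = dcdc$dbdabdcdb
sorted[4] = bdcdc$dbdabdcd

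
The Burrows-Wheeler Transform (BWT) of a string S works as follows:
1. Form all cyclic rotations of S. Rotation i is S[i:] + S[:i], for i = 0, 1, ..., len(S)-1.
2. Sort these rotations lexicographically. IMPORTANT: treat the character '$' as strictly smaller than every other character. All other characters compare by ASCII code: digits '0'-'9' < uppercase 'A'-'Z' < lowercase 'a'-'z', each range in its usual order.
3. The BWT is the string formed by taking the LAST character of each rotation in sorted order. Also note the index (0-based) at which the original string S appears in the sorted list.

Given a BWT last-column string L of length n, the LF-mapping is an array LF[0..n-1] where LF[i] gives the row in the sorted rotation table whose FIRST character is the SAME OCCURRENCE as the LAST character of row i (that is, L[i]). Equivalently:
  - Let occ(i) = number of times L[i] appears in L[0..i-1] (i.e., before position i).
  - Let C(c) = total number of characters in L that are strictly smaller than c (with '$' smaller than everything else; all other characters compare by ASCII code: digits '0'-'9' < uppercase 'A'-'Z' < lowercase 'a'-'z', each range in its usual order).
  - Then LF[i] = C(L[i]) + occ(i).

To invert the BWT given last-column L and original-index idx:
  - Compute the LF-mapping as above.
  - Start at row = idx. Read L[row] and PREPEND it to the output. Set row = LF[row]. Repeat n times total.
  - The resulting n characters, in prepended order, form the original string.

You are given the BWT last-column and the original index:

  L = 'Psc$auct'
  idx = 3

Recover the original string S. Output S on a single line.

LF mapping: 1 5 3 0 2 7 4 6
Walk LF starting at row 3, prepending L[row]:
  step 1: row=3, L[3]='$', prepend. Next row=LF[3]=0
  step 2: row=0, L[0]='P', prepend. Next row=LF[0]=1
  step 3: row=1, L[1]='s', prepend. Next row=LF[1]=5
  step 4: row=5, L[5]='u', prepend. Next row=LF[5]=7
  step 5: row=7, L[7]='t', prepend. Next row=LF[7]=6
  step 6: row=6, L[6]='c', prepend. Next row=LF[6]=4
  step 7: row=4, L[4]='a', prepend. Next row=LF[4]=2
  step 8: row=2, L[2]='c', prepend. Next row=LF[2]=3
Reversed output: cactusP$

Answer: cactusP$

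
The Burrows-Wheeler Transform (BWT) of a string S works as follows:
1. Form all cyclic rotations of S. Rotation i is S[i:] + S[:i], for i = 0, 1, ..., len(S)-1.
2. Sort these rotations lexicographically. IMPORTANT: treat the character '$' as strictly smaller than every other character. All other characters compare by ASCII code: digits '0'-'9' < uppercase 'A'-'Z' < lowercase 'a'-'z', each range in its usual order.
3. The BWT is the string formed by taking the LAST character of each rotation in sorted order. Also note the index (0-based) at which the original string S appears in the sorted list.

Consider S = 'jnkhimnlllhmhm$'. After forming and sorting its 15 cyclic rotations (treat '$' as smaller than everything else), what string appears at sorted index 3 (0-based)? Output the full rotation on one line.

All 15 rotations (rotation i = S[i:]+S[:i]):
  rot[0] = jnkhimnlllhmhm$
  rot[1] = nkhimnlllhmhm$j
  rot[2] = khimnlllhmhm$jn
  rot[3] = himnlllhmhm$jnk
  rot[4] = imnlllhmhm$jnkh
  rot[5] = mnlllhmhm$jnkhi
  rot[6] = nlllhmhm$jnkhim
  rot[7] = lllhmhm$jnkhimn
  rot[8] = llhmhm$jnkhimnl
  rot[9] = lhmhm$jnkhimnll
  rot[10] = hmhm$jnkhimnlll
  rot[11] = mhm$jnkhimnlllh
  rot[12] = hm$jnkhimnlllhm
  rot[13] = m$jnkhimnlllhmh
  rot[14] = $jnkhimnlllhmhm
Sorted (with $ < everything):
  sorted[0] = $jnkhimnlllhmhm
  sorted[1] = himnlllhmhm$jnk
  sorted[2] = hm$jnkhimnlllhm
  sorted[3] = hmhm$jnkhimnlll
  sorted[4] = imnlllhmhm$jnkh
  sorted[5] = jnkhimnlllhmhm$
  sorted[6] = khimnlllhmhm$jn
  sorted[7] = lhmhm$jnkhimnll
  sorted[8] = llhmhm$jnkhimnl
  sorted[9] = lllhmhm$jnkhimn
  sorted[10] = m$jnkhimnlllhmh
  sorted[11] = mhm$jnkhimnlllh
  sorted[12] = mnlllhmhm$jnkhi
  sorted[13] = nkhimnlllhmhm$j
  sorted[14] = nlllhmhm$jnkhim
sorted[3] = hmhm$jnkhimnlll

Answer: hmhm$jnkhimnlll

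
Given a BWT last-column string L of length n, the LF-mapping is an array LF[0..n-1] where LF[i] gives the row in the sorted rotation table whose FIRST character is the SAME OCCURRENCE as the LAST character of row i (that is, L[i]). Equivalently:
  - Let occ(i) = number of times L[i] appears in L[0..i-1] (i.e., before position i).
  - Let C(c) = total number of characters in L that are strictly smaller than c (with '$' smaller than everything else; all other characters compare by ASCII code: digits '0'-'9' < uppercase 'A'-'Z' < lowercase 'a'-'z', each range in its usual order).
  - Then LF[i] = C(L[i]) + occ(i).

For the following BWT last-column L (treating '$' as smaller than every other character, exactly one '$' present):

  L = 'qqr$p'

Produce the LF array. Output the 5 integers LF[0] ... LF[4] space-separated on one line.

Char counts: '$':1, 'p':1, 'q':2, 'r':1
C (first-col start): C('$')=0, C('p')=1, C('q')=2, C('r')=4
L[0]='q': occ=0, LF[0]=C('q')+0=2+0=2
L[1]='q': occ=1, LF[1]=C('q')+1=2+1=3
L[2]='r': occ=0, LF[2]=C('r')+0=4+0=4
L[3]='$': occ=0, LF[3]=C('$')+0=0+0=0
L[4]='p': occ=0, LF[4]=C('p')+0=1+0=1

Answer: 2 3 4 0 1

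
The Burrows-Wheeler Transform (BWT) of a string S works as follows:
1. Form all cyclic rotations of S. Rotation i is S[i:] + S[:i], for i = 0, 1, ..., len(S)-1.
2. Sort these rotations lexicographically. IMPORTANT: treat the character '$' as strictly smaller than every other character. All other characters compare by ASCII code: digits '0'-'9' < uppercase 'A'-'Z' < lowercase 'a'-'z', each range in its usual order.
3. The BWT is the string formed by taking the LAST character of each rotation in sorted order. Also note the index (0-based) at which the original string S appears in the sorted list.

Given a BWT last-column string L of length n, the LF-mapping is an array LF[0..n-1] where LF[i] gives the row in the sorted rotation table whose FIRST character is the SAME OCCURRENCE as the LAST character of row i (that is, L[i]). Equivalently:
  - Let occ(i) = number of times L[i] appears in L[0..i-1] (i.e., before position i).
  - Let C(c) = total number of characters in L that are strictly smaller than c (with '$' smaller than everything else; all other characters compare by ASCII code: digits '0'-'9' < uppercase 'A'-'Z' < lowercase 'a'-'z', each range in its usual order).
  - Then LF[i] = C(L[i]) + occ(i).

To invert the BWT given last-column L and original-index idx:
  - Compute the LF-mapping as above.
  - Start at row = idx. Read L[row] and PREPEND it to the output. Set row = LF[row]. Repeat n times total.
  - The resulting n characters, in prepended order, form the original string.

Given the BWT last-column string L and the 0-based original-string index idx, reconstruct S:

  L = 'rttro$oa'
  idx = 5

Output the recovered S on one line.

Answer: rotator$

Derivation:
LF mapping: 4 6 7 5 2 0 3 1
Walk LF starting at row 5, prepending L[row]:
  step 1: row=5, L[5]='$', prepend. Next row=LF[5]=0
  step 2: row=0, L[0]='r', prepend. Next row=LF[0]=4
  step 3: row=4, L[4]='o', prepend. Next row=LF[4]=2
  step 4: row=2, L[2]='t', prepend. Next row=LF[2]=7
  step 5: row=7, L[7]='a', prepend. Next row=LF[7]=1
  step 6: row=1, L[1]='t', prepend. Next row=LF[1]=6
  step 7: row=6, L[6]='o', prepend. Next row=LF[6]=3
  step 8: row=3, L[3]='r', prepend. Next row=LF[3]=5
Reversed output: rotator$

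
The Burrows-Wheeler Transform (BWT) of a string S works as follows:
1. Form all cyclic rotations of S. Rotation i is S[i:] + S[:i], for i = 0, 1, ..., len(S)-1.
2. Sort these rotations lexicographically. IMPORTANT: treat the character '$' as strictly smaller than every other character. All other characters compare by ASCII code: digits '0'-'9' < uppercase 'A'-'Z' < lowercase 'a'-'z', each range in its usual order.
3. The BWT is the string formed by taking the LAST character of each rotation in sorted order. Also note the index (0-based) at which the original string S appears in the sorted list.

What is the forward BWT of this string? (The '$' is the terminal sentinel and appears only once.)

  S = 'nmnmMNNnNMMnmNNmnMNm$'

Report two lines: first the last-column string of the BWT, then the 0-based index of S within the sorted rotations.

All 21 rotations (rotation i = S[i:]+S[:i]):
  rot[0] = nmnmMNNnNMMnmNNmnMNm$
  rot[1] = mnmMNNnNMMnmNNmnMNm$n
  rot[2] = nmMNNnNMMnmNNmnMNm$nm
  rot[3] = mMNNnNMMnmNNmnMNm$nmn
  rot[4] = MNNnNMMnmNNmnMNm$nmnm
  rot[5] = NNnNMMnmNNmnMNm$nmnmM
  rot[6] = NnNMMnmNNmnMNm$nmnmMN
  rot[7] = nNMMnmNNmnMNm$nmnmMNN
  rot[8] = NMMnmNNmnMNm$nmnmMNNn
  rot[9] = MMnmNNmnMNm$nmnmMNNnN
  rot[10] = MnmNNmnMNm$nmnmMNNnNM
  rot[11] = nmNNmnMNm$nmnmMNNnNMM
  rot[12] = mNNmnMNm$nmnmMNNnNMMn
  rot[13] = NNmnMNm$nmnmMNNnNMMnm
  rot[14] = NmnMNm$nmnmMNNnNMMnmN
  rot[15] = mnMNm$nmnmMNNnNMMnmNN
  rot[16] = nMNm$nmnmMNNnNMMnmNNm
  rot[17] = MNm$nmnmMNNnNMMnmNNmn
  rot[18] = Nm$nmnmMNNnNMMnmNNmnM
  rot[19] = m$nmnmMNNnNMMnmNNmnMN
  rot[20] = $nmnmMNNnNMMnmNNmnMNm
Sorted (with $ < everything):
  sorted[0] = $nmnmMNNnNMMnmNNmnMNm  (last char: 'm')
  sorted[1] = MMnmNNmnMNm$nmnmMNNnN  (last char: 'N')
  sorted[2] = MNNnNMMnmNNmnMNm$nmnm  (last char: 'm')
  sorted[3] = MNm$nmnmMNNnNMMnmNNmn  (last char: 'n')
  sorted[4] = MnmNNmnMNm$nmnmMNNnNM  (last char: 'M')
  sorted[5] = NMMnmNNmnMNm$nmnmMNNn  (last char: 'n')
  sorted[6] = NNmnMNm$nmnmMNNnNMMnm  (last char: 'm')
  sorted[7] = NNnNMMnmNNmnMNm$nmnmM  (last char: 'M')
  sorted[8] = Nm$nmnmMNNnNMMnmNNmnM  (last char: 'M')
  sorted[9] = NmnMNm$nmnmMNNnNMMnmN  (last char: 'N')
  sorted[10] = NnNMMnmNNmnMNm$nmnmMN  (last char: 'N')
  sorted[11] = m$nmnmMNNnNMMnmNNmnMN  (last char: 'N')
  sorted[12] = mMNNnNMMnmNNmnMNm$nmn  (last char: 'n')
  sorted[13] = mNNmnMNm$nmnmMNNnNMMn  (last char: 'n')
  sorted[14] = mnMNm$nmnmMNNnNMMnmNN  (last char: 'N')
  sorted[15] = mnmMNNnNMMnmNNmnMNm$n  (last char: 'n')
  sorted[16] = nMNm$nmnmMNNnNMMnmNNm  (last char: 'm')
  sorted[17] = nNMMnmNNmnMNm$nmnmMNN  (last char: 'N')
  sorted[18] = nmMNNnNMMnmNNmnMNm$nm  (last char: 'm')
  sorted[19] = nmNNmnMNm$nmnmMNNnNMM  (last char: 'M')
  sorted[20] = nmnmMNNnNMMnmNNmnMNm$  (last char: '$')
Last column: mNmnMnmMMNNNnnNnmNmM$
Original string S is at sorted index 20

Answer: mNmnMnmMMNNNnnNnmNmM$
20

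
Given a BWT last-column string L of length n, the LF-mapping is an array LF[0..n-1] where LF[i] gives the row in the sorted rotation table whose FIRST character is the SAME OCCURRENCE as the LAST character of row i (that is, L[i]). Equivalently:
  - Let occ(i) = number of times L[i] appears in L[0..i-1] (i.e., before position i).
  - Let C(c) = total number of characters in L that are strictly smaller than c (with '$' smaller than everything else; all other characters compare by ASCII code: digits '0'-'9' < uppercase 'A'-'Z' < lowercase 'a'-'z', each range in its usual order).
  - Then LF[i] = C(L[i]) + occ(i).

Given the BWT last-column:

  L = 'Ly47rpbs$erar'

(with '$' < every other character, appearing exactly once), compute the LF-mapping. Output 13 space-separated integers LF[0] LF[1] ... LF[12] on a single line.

Answer: 3 12 1 2 8 7 5 11 0 6 9 4 10

Derivation:
Char counts: '$':1, '4':1, '7':1, 'L':1, 'a':1, 'b':1, 'e':1, 'p':1, 'r':3, 's':1, 'y':1
C (first-col start): C('$')=0, C('4')=1, C('7')=2, C('L')=3, C('a')=4, C('b')=5, C('e')=6, C('p')=7, C('r')=8, C('s')=11, C('y')=12
L[0]='L': occ=0, LF[0]=C('L')+0=3+0=3
L[1]='y': occ=0, LF[1]=C('y')+0=12+0=12
L[2]='4': occ=0, LF[2]=C('4')+0=1+0=1
L[3]='7': occ=0, LF[3]=C('7')+0=2+0=2
L[4]='r': occ=0, LF[4]=C('r')+0=8+0=8
L[5]='p': occ=0, LF[5]=C('p')+0=7+0=7
L[6]='b': occ=0, LF[6]=C('b')+0=5+0=5
L[7]='s': occ=0, LF[7]=C('s')+0=11+0=11
L[8]='$': occ=0, LF[8]=C('$')+0=0+0=0
L[9]='e': occ=0, LF[9]=C('e')+0=6+0=6
L[10]='r': occ=1, LF[10]=C('r')+1=8+1=9
L[11]='a': occ=0, LF[11]=C('a')+0=4+0=4
L[12]='r': occ=2, LF[12]=C('r')+2=8+2=10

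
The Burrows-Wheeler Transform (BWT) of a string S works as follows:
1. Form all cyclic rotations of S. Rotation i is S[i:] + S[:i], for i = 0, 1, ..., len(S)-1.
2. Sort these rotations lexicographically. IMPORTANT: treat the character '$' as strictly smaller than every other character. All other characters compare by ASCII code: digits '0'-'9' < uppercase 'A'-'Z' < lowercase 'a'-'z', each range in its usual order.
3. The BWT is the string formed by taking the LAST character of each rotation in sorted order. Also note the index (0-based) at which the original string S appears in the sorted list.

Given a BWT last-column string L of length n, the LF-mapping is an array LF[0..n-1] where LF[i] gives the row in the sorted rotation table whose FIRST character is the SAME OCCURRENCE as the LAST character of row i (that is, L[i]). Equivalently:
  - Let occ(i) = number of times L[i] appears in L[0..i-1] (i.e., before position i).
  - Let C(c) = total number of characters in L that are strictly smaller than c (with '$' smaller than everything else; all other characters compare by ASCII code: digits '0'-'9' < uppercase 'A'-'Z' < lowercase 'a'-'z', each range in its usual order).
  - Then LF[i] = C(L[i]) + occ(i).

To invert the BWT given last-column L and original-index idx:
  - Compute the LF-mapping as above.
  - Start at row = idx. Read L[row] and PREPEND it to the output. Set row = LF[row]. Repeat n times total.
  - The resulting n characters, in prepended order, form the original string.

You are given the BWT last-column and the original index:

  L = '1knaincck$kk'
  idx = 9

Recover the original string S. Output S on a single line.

LF mapping: 1 6 10 2 5 11 3 4 7 0 8 9
Walk LF starting at row 9, prepending L[row]:
  step 1: row=9, L[9]='$', prepend. Next row=LF[9]=0
  step 2: row=0, L[0]='1', prepend. Next row=LF[0]=1
  step 3: row=1, L[1]='k', prepend. Next row=LF[1]=6
  step 4: row=6, L[6]='c', prepend. Next row=LF[6]=3
  step 5: row=3, L[3]='a', prepend. Next row=LF[3]=2
  step 6: row=2, L[2]='n', prepend. Next row=LF[2]=10
  step 7: row=10, L[10]='k', prepend. Next row=LF[10]=8
  step 8: row=8, L[8]='k', prepend. Next row=LF[8]=7
  step 9: row=7, L[7]='c', prepend. Next row=LF[7]=4
  step 10: row=4, L[4]='i', prepend. Next row=LF[4]=5
  step 11: row=5, L[5]='n', prepend. Next row=LF[5]=11
  step 12: row=11, L[11]='k', prepend. Next row=LF[11]=9
Reversed output: knickknack1$

Answer: knickknack1$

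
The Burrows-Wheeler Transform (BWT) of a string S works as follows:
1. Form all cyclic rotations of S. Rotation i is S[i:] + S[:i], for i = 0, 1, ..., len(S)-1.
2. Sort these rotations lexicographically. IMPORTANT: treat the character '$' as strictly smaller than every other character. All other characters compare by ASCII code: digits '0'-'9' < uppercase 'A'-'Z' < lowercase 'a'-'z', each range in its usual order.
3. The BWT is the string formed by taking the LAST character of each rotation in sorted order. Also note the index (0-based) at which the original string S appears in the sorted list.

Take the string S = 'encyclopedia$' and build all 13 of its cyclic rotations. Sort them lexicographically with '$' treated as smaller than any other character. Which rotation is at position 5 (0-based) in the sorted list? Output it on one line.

Answer: edia$encyclop

Derivation:
All 13 rotations (rotation i = S[i:]+S[:i]):
  rot[0] = encyclopedia$
  rot[1] = ncyclopedia$e
  rot[2] = cyclopedia$en
  rot[3] = yclopedia$enc
  rot[4] = clopedia$ency
  rot[5] = lopedia$encyc
  rot[6] = opedia$encycl
  rot[7] = pedia$encyclo
  rot[8] = edia$encyclop
  rot[9] = dia$encyclope
  rot[10] = ia$encycloped
  rot[11] = a$encyclopedi
  rot[12] = $encyclopedia
Sorted (with $ < everything):
  sorted[0] = $encyclopedia
  sorted[1] = a$encyclopedi
  sorted[2] = clopedia$ency
  sorted[3] = cyclopedia$en
  sorted[4] = dia$encyclope
  sorted[5] = edia$encyclop
  sorted[6] = encyclopedia$
  sorted[7] = ia$encycloped
  sorted[8] = lopedia$encyc
  sorted[9] = ncyclopedia$e
  sorted[10] = opedia$encycl
  sorted[11] = pedia$encyclo
  sorted[12] = yclopedia$enc
sorted[5] = edia$encyclop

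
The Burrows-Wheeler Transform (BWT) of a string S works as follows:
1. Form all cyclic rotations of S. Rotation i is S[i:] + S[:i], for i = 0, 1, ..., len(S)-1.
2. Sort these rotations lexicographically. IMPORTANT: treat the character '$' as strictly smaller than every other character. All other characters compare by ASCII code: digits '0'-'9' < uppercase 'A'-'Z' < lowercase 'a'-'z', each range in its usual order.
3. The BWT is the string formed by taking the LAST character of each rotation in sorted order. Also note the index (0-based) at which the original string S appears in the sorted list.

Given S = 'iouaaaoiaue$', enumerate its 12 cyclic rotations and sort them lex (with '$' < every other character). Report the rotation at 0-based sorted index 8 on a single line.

Answer: oiaue$iouaaa

Derivation:
All 12 rotations (rotation i = S[i:]+S[:i]):
  rot[0] = iouaaaoiaue$
  rot[1] = ouaaaoiaue$i
  rot[2] = uaaaoiaue$io
  rot[3] = aaaoiaue$iou
  rot[4] = aaoiaue$ioua
  rot[5] = aoiaue$iouaa
  rot[6] = oiaue$iouaaa
  rot[7] = iaue$iouaaao
  rot[8] = aue$iouaaaoi
  rot[9] = ue$iouaaaoia
  rot[10] = e$iouaaaoiau
  rot[11] = $iouaaaoiaue
Sorted (with $ < everything):
  sorted[0] = $iouaaaoiaue
  sorted[1] = aaaoiaue$iou
  sorted[2] = aaoiaue$ioua
  sorted[3] = aoiaue$iouaa
  sorted[4] = aue$iouaaaoi
  sorted[5] = e$iouaaaoiau
  sorted[6] = iaue$iouaaao
  sorted[7] = iouaaaoiaue$
  sorted[8] = oiaue$iouaaa
  sorted[9] = ouaaaoiaue$i
  sorted[10] = uaaaoiaue$io
  sorted[11] = ue$iouaaaoia
sorted[8] = oiaue$iouaaa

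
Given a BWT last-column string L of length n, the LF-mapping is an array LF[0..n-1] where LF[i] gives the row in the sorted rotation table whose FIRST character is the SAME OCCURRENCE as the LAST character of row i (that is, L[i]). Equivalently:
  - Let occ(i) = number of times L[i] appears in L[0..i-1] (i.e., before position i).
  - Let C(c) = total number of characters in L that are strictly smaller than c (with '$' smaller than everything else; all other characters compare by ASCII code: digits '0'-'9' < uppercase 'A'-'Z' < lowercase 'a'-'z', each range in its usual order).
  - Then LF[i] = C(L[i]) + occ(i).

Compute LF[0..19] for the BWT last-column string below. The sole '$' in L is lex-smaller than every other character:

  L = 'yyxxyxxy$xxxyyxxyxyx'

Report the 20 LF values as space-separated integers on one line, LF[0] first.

Answer: 12 13 1 2 14 3 4 15 0 5 6 7 16 17 8 9 18 10 19 11

Derivation:
Char counts: '$':1, 'x':11, 'y':8
C (first-col start): C('$')=0, C('x')=1, C('y')=12
L[0]='y': occ=0, LF[0]=C('y')+0=12+0=12
L[1]='y': occ=1, LF[1]=C('y')+1=12+1=13
L[2]='x': occ=0, LF[2]=C('x')+0=1+0=1
L[3]='x': occ=1, LF[3]=C('x')+1=1+1=2
L[4]='y': occ=2, LF[4]=C('y')+2=12+2=14
L[5]='x': occ=2, LF[5]=C('x')+2=1+2=3
L[6]='x': occ=3, LF[6]=C('x')+3=1+3=4
L[7]='y': occ=3, LF[7]=C('y')+3=12+3=15
L[8]='$': occ=0, LF[8]=C('$')+0=0+0=0
L[9]='x': occ=4, LF[9]=C('x')+4=1+4=5
L[10]='x': occ=5, LF[10]=C('x')+5=1+5=6
L[11]='x': occ=6, LF[11]=C('x')+6=1+6=7
L[12]='y': occ=4, LF[12]=C('y')+4=12+4=16
L[13]='y': occ=5, LF[13]=C('y')+5=12+5=17
L[14]='x': occ=7, LF[14]=C('x')+7=1+7=8
L[15]='x': occ=8, LF[15]=C('x')+8=1+8=9
L[16]='y': occ=6, LF[16]=C('y')+6=12+6=18
L[17]='x': occ=9, LF[17]=C('x')+9=1+9=10
L[18]='y': occ=7, LF[18]=C('y')+7=12+7=19
L[19]='x': occ=10, LF[19]=C('x')+10=1+10=11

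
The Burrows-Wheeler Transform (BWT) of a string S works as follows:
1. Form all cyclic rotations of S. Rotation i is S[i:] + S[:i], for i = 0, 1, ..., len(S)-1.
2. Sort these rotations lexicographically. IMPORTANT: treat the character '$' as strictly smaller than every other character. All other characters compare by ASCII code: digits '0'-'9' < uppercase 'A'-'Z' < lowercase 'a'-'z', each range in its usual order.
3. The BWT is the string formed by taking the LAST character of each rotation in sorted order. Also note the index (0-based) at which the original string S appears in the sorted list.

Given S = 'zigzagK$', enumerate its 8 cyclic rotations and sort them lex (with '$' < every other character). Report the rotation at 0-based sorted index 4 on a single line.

All 8 rotations (rotation i = S[i:]+S[:i]):
  rot[0] = zigzagK$
  rot[1] = igzagK$z
  rot[2] = gzagK$zi
  rot[3] = zagK$zig
  rot[4] = agK$zigz
  rot[5] = gK$zigza
  rot[6] = K$zigzag
  rot[7] = $zigzagK
Sorted (with $ < everything):
  sorted[0] = $zigzagK
  sorted[1] = K$zigzag
  sorted[2] = agK$zigz
  sorted[3] = gK$zigza
  sorted[4] = gzagK$zi
  sorted[5] = igzagK$z
  sorted[6] = zagK$zig
  sorted[7] = zigzagK$
sorted[4] = gzagK$zi

Answer: gzagK$zi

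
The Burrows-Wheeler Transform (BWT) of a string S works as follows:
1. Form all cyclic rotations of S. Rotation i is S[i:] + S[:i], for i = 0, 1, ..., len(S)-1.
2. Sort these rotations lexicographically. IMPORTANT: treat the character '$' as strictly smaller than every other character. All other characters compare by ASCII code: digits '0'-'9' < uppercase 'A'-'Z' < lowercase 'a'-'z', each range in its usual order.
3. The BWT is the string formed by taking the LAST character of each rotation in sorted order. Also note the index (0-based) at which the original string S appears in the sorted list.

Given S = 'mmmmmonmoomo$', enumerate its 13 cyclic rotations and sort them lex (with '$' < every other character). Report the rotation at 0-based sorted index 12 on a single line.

Answer: oomo$mmmmmonm

Derivation:
All 13 rotations (rotation i = S[i:]+S[:i]):
  rot[0] = mmmmmonmoomo$
  rot[1] = mmmmonmoomo$m
  rot[2] = mmmonmoomo$mm
  rot[3] = mmonmoomo$mmm
  rot[4] = monmoomo$mmmm
  rot[5] = onmoomo$mmmmm
  rot[6] = nmoomo$mmmmmo
  rot[7] = moomo$mmmmmon
  rot[8] = oomo$mmmmmonm
  rot[9] = omo$mmmmmonmo
  rot[10] = mo$mmmmmonmoo
  rot[11] = o$mmmmmonmoom
  rot[12] = $mmmmmonmoomo
Sorted (with $ < everything):
  sorted[0] = $mmmmmonmoomo
  sorted[1] = mmmmmonmoomo$
  sorted[2] = mmmmonmoomo$m
  sorted[3] = mmmonmoomo$mm
  sorted[4] = mmonmoomo$mmm
  sorted[5] = mo$mmmmmonmoo
  sorted[6] = monmoomo$mmmm
  sorted[7] = moomo$mmmmmon
  sorted[8] = nmoomo$mmmmmo
  sorted[9] = o$mmmmmonmoom
  sorted[10] = omo$mmmmmonmo
  sorted[11] = onmoomo$mmmmm
  sorted[12] = oomo$mmmmmonm
sorted[12] = oomo$mmmmmonm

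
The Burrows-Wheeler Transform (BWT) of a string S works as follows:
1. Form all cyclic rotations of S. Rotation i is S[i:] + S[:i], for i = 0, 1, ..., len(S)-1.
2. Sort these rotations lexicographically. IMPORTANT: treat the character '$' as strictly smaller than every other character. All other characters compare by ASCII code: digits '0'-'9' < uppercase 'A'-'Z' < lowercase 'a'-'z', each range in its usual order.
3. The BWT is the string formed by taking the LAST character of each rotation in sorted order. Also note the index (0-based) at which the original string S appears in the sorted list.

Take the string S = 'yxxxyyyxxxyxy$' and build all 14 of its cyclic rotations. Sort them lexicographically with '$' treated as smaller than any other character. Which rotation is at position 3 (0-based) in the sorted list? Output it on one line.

Answer: xxyxy$yxxxyyyx

Derivation:
All 14 rotations (rotation i = S[i:]+S[:i]):
  rot[0] = yxxxyyyxxxyxy$
  rot[1] = xxxyyyxxxyxy$y
  rot[2] = xxyyyxxxyxy$yx
  rot[3] = xyyyxxxyxy$yxx
  rot[4] = yyyxxxyxy$yxxx
  rot[5] = yyxxxyxy$yxxxy
  rot[6] = yxxxyxy$yxxxyy
  rot[7] = xxxyxy$yxxxyyy
  rot[8] = xxyxy$yxxxyyyx
  rot[9] = xyxy$yxxxyyyxx
  rot[10] = yxy$yxxxyyyxxx
  rot[11] = xy$yxxxyyyxxxy
  rot[12] = y$yxxxyyyxxxyx
  rot[13] = $yxxxyyyxxxyxy
Sorted (with $ < everything):
  sorted[0] = $yxxxyyyxxxyxy
  sorted[1] = xxxyxy$yxxxyyy
  sorted[2] = xxxyyyxxxyxy$y
  sorted[3] = xxyxy$yxxxyyyx
  sorted[4] = xxyyyxxxyxy$yx
  sorted[5] = xy$yxxxyyyxxxy
  sorted[6] = xyxy$yxxxyyyxx
  sorted[7] = xyyyxxxyxy$yxx
  sorted[8] = y$yxxxyyyxxxyx
  sorted[9] = yxxxyxy$yxxxyy
  sorted[10] = yxxxyyyxxxyxy$
  sorted[11] = yxy$yxxxyyyxxx
  sorted[12] = yyxxxyxy$yxxxy
  sorted[13] = yyyxxxyxy$yxxx
sorted[3] = xxyxy$yxxxyyyx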